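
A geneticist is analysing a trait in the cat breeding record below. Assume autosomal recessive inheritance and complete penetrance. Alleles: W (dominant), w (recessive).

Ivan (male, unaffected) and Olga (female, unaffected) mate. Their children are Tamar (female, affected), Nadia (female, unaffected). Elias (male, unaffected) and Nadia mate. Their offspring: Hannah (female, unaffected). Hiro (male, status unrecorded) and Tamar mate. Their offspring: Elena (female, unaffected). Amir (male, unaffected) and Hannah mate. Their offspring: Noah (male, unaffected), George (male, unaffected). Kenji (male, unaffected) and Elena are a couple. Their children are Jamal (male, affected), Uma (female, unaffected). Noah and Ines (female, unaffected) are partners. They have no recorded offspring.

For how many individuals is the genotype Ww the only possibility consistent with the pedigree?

Obligate heterozygotes: Ivan is unaffected so carries W and passed w to Tamar (ww), so Ivan is Ww; Olga is unaffected so carries W and passed w to Tamar (ww), so Olga is Ww; Elena is unaffected so carries W and received w from Tamar (ww), so Elena is Ww; Kenji is unaffected so carries W and passed w to Jamal (ww), so Kenji is Ww.
Every other individual is either homozygous by phenotype or has at least one consistent homozygous assignment, so the count is 4.

4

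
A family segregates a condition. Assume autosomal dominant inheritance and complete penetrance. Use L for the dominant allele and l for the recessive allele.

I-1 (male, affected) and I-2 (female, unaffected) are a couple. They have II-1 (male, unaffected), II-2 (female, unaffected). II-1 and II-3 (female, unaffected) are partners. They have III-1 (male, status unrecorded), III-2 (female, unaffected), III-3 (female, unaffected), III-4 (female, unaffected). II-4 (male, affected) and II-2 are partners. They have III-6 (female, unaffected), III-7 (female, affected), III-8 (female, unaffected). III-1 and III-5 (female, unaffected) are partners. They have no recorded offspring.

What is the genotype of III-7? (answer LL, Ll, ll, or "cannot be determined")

Ll

From phenotype alone, III-7 is LL or Ll.
III-7 is affected so carries L and received l from II-2 (ll), so III-7 is Ll.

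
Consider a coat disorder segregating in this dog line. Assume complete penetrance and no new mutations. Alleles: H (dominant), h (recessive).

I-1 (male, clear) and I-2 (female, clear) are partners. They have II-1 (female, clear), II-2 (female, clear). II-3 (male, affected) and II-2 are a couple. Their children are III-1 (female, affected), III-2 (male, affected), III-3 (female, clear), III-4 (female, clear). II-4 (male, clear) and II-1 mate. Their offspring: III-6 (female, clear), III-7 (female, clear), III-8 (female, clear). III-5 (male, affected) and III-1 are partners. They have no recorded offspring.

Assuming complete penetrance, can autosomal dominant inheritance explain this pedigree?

A consistent assignment under autosomal dominant exists: I-1 hh, I-2 hh, II-1 hh, II-2 hh, II-3 Hh, II-4 hh, III-1 Hh, III-2 Hh, III-3 hh, III-4 hh, III-5 HH, III-6 hh, III-7 hh, III-8 hh.
In this assignment every recorded phenotype matches its genotype and every non-founder's genotype is obtainable from its parents' genotypes, so the pedigree is consistent.

Yes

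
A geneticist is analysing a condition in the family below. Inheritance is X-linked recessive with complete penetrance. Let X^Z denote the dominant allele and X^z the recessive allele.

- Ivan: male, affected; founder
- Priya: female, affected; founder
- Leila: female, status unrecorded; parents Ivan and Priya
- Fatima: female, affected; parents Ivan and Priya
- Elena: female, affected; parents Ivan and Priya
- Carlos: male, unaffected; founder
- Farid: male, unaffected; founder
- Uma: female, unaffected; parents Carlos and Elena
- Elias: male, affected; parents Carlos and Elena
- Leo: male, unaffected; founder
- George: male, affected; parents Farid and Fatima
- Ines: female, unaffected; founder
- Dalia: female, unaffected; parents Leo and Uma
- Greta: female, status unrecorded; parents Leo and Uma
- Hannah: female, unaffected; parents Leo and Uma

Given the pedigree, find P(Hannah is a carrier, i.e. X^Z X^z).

Leo is unaffected, so Leo is X^Z Y.
Uma is unaffected so carries Z and received z from Elena (X^z X^z), so Uma is X^Z X^z.
Their cross gives offspring ratios 1/2 X^Z X^Z : 1/2 X^Z X^z. Conditioning on Hannah being unaffected, P(X^Z X^z) = 1/2 / 1 = 1/2.

1/2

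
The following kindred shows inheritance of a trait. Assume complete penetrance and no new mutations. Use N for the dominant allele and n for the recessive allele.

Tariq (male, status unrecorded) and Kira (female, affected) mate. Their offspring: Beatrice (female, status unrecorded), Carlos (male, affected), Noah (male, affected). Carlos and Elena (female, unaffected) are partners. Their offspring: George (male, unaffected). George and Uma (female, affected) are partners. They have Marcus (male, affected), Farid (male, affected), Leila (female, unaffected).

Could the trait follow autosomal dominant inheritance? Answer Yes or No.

A consistent assignment under autosomal dominant exists: Tariq NN, Kira Nn, Beatrice NN, Carlos Nn, Noah NN, Elena nn, George nn, Uma Nn, Marcus Nn, Farid Nn, Leila nn.
In this assignment every recorded phenotype matches its genotype and every non-founder's genotype is obtainable from its parents' genotypes, so the pedigree is consistent.

Yes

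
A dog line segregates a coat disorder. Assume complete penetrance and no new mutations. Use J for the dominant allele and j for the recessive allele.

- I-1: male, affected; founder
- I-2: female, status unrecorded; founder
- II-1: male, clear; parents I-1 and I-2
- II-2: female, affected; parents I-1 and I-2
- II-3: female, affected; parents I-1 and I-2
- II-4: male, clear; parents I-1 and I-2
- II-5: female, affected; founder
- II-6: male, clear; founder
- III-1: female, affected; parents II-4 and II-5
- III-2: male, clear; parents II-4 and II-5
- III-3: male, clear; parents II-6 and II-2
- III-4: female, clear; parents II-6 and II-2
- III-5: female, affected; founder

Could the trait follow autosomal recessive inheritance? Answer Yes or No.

A consistent assignment under autosomal recessive exists: I-1 jj, I-2 Jj, II-1 Jj, II-2 jj, II-3 jj, II-4 Jj, II-5 jj, II-6 JJ, III-1 jj, III-2 Jj, III-3 Jj, III-4 Jj, III-5 jj.
In this assignment every recorded phenotype matches its genotype and every non-founder's genotype is obtainable from its parents' genotypes, so the pedigree is consistent.

Yes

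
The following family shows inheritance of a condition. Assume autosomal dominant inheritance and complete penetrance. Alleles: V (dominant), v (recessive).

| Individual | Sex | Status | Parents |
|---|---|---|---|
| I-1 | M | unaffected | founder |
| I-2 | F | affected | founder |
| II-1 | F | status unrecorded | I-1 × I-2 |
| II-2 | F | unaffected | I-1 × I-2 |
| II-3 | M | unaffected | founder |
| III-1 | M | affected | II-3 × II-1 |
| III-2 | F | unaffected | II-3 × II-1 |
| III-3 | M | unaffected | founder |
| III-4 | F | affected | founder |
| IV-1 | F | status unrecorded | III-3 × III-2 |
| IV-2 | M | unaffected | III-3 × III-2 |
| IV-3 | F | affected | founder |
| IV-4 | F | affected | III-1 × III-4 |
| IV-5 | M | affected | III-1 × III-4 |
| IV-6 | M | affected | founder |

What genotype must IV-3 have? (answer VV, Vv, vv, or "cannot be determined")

cannot be determined

IV-3's phenotype allows VV or Vv, and no parent or child forces a single allele at both positions; consistent genotype assignments exist with IV-3 as VV or Vv.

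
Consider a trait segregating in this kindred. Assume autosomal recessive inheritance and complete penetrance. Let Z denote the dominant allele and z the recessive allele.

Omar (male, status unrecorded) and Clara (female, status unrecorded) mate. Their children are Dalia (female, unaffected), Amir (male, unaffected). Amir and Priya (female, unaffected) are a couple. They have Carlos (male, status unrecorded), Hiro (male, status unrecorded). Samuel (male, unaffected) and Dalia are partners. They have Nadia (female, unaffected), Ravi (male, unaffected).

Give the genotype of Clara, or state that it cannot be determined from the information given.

cannot be determined

Clara's phenotype is unrecorded, and no parent or child forces a single allele at both positions; consistent genotype assignments exist with Clara as ZZ or Zz or zz.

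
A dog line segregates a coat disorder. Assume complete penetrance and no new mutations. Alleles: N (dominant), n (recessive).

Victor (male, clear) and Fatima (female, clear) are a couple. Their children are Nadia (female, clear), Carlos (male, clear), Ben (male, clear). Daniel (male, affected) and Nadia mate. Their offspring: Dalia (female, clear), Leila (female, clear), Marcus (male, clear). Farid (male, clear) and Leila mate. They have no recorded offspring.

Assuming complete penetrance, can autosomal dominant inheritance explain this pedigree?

A consistent assignment under autosomal dominant exists: Victor nn, Fatima nn, Nadia nn, Carlos nn, Ben nn, Daniel Nn, Dalia nn, Leila nn, Marcus nn, Farid nn.
In this assignment every recorded phenotype matches its genotype and every non-founder's genotype is obtainable from its parents' genotypes, so the pedigree is consistent.

Yes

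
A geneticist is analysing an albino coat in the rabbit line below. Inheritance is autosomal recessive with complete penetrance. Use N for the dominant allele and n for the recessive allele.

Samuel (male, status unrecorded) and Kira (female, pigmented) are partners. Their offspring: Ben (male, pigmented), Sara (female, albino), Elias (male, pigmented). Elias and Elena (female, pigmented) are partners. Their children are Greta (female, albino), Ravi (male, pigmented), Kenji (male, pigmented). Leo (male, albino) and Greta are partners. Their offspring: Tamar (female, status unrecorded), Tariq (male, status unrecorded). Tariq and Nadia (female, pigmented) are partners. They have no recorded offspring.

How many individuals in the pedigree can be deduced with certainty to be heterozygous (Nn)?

3

Obligate heterozygotes: Kira is pigmented so carries N and passed n to Sara (nn), so Kira is Nn; Elias is pigmented so carries N and passed n to Greta (nn), so Elias is Nn; Elena is pigmented so carries N and passed n to Greta (nn), so Elena is Nn.
Every other individual is either homozygous by phenotype or has at least one consistent homozygous assignment, so the count is 3.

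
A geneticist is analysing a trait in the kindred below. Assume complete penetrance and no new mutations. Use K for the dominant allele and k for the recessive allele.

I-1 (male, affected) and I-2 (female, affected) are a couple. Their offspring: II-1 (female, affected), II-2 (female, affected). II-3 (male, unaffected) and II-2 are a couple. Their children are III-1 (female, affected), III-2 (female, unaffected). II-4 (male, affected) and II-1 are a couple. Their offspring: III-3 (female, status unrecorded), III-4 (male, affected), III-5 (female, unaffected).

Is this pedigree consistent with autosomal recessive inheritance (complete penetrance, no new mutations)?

Under autosomal recessive, III-5 (unaffected, female) cannot arise from II-4 (affected) × II-1 (affected).

No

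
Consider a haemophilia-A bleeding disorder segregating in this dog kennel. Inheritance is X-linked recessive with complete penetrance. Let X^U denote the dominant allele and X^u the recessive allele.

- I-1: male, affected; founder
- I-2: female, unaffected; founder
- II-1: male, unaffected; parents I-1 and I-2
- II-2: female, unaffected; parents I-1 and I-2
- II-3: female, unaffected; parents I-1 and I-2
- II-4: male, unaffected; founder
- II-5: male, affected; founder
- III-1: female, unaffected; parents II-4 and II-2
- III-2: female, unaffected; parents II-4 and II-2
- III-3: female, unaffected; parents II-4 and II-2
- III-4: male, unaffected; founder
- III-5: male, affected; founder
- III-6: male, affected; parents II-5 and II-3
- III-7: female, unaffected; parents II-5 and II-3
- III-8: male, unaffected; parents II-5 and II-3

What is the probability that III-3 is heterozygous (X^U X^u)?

1/2

II-4 is unaffected, so II-4 is X^U Y.
II-2 is unaffected so carries U and received u from I-1 (X^u Y), so II-2 is X^U X^u.
Their cross gives offspring ratios 1/2 X^U X^U : 1/2 X^U X^u. Conditioning on III-3 being unaffected, P(X^U X^u) = 1/2 / 1 = 1/2.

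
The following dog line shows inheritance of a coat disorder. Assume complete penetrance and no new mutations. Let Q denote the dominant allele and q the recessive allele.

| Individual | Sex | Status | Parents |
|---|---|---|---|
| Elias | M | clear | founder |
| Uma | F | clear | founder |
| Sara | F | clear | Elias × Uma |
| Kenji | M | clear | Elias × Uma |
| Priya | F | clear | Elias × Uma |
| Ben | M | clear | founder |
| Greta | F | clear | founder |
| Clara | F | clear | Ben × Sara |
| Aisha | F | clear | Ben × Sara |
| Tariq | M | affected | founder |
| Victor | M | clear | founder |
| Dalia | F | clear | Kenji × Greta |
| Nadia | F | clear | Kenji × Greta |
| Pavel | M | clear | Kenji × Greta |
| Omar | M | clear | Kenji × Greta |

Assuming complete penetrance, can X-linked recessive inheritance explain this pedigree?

A consistent assignment under X-linked recessive exists: Elias X^Q Y, Uma X^Q X^Q, Sara X^Q X^Q, Kenji X^Q Y, Priya X^Q X^Q, Ben X^Q Y, Greta X^Q X^Q, Clara X^Q X^Q, Aisha X^Q X^Q, Tariq X^q Y, Victor X^Q Y, Dalia X^Q X^Q, Nadia X^Q X^Q, Pavel X^Q Y, Omar X^Q Y.
In this assignment every recorded phenotype matches its genotype and every non-founder's genotype is obtainable from its parents' genotypes, so the pedigree is consistent.

Yes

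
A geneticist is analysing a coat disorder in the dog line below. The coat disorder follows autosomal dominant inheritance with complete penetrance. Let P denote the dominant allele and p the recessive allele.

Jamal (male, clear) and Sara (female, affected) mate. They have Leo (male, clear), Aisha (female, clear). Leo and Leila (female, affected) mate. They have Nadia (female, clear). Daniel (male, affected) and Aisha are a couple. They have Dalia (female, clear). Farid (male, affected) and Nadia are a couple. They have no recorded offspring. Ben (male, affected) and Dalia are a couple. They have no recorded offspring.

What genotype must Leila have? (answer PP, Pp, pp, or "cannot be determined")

From phenotype alone, Leila is PP or Pp.
Leila is affected so carries P and passed p to Nadia (pp), so Leila is Pp.

Pp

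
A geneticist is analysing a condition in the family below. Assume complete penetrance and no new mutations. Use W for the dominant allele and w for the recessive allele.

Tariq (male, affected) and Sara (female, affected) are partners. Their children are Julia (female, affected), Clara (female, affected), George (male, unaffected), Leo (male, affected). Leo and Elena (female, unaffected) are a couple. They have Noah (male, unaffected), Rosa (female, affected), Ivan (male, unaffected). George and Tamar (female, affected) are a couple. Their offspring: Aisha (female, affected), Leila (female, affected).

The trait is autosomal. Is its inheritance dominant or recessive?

dominant

Tariq and Sara are both affected yet have an unaffected child George. Under a recessive model two affected parents are homozygous and every child would be affected, so the trait cannot be recessive.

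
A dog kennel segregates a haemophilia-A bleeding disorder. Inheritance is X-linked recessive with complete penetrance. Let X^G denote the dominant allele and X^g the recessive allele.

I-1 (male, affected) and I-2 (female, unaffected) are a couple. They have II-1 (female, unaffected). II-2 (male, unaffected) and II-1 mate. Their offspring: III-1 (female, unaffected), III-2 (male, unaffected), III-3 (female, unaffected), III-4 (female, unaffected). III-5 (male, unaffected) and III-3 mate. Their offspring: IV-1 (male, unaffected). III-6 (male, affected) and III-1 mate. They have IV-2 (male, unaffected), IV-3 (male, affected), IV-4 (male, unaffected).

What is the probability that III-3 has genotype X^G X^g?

1/3

II-2 is unaffected, so II-2 is X^G Y.
II-1 is unaffected so carries G and received g from I-1 (X^g Y), so II-1 is X^G X^g.
Their cross gives offspring ratios 1/2 X^G X^G : 1/2 X^G X^g. Conditioning on III-3 being unaffected, P(X^G X^g) = 1/2 / 1 = 1/2 before taking III-3's own offspring into account.
III-5 is unaffected, so III-5 is X^G Y.
Now use III-3's offspring. Probability of each recorded status — unaffected son IV-1: 1/2 if III-3 is X^G X^g, 1 if X^G X^G.
Bayes: P(X^G X^g) = 1/2·1/2 / (1/2·1/2 + 1/2·1) = 1/3.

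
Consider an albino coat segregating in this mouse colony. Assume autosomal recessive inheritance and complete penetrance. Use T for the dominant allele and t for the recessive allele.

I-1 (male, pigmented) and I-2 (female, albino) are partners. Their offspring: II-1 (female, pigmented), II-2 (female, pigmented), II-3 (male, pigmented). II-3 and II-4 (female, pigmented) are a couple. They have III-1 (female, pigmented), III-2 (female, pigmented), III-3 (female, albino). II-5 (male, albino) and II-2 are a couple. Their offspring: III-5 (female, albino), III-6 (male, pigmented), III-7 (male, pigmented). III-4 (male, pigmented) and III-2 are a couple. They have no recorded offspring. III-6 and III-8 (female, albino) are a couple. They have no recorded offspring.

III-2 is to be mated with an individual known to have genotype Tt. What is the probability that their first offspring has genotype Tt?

1/2

II-3 is pigmented so carries T and received t from I-2 (tt), so II-3 is Tt.
II-4 is pigmented so carries T and passed t to III-3 (tt), so II-4 is Tt.
III-2 is a pigmented offspring of II-3 (Tt) × II-4 (Tt), whose cross gives 1/4 TT : 1/2 Tt : 1/4 tt; conditioning on being pigmented, III-2 is TT with probability 1/3, Tt with probability 2/3.
Summing over parental genotype combinations, P(offspring has genotype Tt) = 1/3·1/2 + 2/3·1/2 = 1/2.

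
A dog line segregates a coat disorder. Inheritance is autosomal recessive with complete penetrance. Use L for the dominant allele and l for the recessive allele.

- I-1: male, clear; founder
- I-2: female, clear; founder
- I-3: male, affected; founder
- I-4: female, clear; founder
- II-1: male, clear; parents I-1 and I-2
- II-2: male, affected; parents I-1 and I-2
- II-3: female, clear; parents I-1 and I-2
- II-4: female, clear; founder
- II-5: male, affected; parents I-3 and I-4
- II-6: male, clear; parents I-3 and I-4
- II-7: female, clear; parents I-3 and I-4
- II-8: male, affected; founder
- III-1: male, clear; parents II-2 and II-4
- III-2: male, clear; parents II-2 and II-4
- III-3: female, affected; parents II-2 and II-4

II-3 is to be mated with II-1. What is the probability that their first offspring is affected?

1/9

I-1 is clear so carries L and passed l to II-2 (ll), so I-1 is Ll.
I-2 is clear so carries L and passed l to II-2 (ll), so I-2 is Ll.
II-3 is a clear offspring of I-1 (Ll) × I-2 (Ll), whose cross gives 1/4 LL : 1/2 Ll : 1/4 ll; conditioning on being clear, II-3 is LL with probability 1/3, Ll with probability 2/3.
II-1 is a clear offspring of I-1 (Ll) × I-2 (Ll), whose cross gives 1/4 LL : 1/2 Ll : 1/4 ll; conditioning on being clear, II-1 is LL with probability 1/3, Ll with probability 2/3.
Summing over parental genotype combinations, P(offspring is affected) = 4/9·1/4 = 1/9.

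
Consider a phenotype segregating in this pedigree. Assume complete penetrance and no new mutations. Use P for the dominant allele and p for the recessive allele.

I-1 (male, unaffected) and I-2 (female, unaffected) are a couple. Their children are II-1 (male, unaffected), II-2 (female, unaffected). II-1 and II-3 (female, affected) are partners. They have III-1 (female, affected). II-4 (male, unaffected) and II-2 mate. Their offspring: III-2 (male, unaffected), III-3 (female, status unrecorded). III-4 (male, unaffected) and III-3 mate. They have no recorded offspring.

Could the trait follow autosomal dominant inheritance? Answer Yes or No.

A consistent assignment under autosomal dominant exists: I-1 pp, I-2 pp, II-1 pp, II-2 pp, II-3 PP, II-4 pp, III-1 Pp, III-2 pp, III-3 pp, III-4 pp.
In this assignment every recorded phenotype matches its genotype and every non-founder's genotype is obtainable from its parents' genotypes, so the pedigree is consistent.

Yes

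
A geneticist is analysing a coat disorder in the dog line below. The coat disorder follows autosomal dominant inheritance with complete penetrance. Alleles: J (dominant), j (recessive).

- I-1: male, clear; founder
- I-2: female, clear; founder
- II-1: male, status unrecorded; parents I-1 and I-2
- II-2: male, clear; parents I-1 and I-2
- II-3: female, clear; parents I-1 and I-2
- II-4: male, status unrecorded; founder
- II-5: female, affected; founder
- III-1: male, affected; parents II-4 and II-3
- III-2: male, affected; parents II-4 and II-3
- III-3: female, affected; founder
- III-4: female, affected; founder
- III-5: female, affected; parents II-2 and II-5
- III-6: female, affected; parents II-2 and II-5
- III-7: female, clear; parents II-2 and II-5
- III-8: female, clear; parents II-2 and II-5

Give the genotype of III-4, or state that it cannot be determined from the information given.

III-4's phenotype allows JJ or Jj, and no parent or child forces a single allele at both positions; consistent genotype assignments exist with III-4 as JJ or Jj.

cannot be determined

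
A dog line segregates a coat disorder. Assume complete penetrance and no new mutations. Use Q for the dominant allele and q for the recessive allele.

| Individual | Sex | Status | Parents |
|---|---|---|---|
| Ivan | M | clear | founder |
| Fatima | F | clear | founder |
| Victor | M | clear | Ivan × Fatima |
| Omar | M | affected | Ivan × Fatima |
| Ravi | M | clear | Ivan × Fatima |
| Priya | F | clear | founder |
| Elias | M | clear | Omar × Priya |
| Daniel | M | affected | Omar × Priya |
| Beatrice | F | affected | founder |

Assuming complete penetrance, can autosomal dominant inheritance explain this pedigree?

No

Under autosomal dominant, Omar (affected, male) cannot arise from Ivan (clear) × Fatima (clear).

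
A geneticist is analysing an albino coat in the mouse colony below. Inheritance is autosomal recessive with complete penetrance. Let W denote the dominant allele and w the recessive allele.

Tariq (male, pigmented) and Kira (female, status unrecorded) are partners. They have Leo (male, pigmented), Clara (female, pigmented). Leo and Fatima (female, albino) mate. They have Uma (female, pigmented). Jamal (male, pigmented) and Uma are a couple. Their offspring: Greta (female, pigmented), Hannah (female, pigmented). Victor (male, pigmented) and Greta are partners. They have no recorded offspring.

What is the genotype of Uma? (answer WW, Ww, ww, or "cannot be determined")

From phenotype alone, Uma is WW or Ww.
Uma is pigmented so carries W and received w from Fatima (ww), so Uma is Ww.

Ww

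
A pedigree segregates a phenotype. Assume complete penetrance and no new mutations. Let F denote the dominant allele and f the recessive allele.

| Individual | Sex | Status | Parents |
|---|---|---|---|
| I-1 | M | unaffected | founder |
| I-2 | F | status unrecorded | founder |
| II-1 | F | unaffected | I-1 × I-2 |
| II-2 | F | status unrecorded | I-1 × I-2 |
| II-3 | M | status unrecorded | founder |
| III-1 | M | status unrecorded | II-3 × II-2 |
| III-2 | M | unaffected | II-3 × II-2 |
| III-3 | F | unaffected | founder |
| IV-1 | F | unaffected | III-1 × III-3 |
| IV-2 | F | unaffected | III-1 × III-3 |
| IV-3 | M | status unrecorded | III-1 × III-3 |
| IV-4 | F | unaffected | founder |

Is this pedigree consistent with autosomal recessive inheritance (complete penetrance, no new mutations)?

Yes

A consistent assignment under autosomal recessive exists: I-1 FF, I-2 FF, II-1 FF, II-2 FF, II-3 FF, III-1 FF, III-2 FF, III-3 FF, IV-1 FF, IV-2 FF, IV-3 FF, IV-4 FF.
In this assignment every recorded phenotype matches its genotype and every non-founder's genotype is obtainable from its parents' genotypes, so the pedigree is consistent.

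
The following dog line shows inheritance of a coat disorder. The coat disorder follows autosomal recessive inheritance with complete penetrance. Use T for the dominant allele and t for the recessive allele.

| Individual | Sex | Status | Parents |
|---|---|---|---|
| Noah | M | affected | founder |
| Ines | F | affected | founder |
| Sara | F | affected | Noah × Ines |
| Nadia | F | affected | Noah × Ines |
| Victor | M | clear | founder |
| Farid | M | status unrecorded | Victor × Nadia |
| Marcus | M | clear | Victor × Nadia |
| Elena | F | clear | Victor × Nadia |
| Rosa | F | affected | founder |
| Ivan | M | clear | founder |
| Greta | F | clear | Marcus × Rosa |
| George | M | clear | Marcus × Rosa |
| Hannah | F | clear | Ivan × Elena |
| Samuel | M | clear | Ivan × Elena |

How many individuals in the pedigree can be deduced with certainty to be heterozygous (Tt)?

4

Obligate heterozygotes: Marcus is clear so carries T and received t from Nadia (tt), so Marcus is Tt; Elena is clear so carries T and received t from Nadia (tt), so Elena is Tt; Greta is clear so carries T and received t from Rosa (tt), so Greta is Tt; George is clear so carries T and received t from Rosa (tt), so George is Tt.
Every other individual is either homozygous by phenotype or has at least one consistent homozygous assignment, so the count is 4.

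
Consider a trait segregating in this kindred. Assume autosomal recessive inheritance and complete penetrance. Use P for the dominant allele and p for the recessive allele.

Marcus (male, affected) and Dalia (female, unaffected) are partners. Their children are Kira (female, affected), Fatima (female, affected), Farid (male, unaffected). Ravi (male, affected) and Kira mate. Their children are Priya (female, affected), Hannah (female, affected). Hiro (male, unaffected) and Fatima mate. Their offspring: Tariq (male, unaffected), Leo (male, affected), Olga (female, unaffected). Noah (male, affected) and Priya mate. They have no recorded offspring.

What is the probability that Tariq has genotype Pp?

Tariq is unaffected so carries P and received p from Fatima (pp), so Tariq is Pp, giving P(Pp) = 1.

1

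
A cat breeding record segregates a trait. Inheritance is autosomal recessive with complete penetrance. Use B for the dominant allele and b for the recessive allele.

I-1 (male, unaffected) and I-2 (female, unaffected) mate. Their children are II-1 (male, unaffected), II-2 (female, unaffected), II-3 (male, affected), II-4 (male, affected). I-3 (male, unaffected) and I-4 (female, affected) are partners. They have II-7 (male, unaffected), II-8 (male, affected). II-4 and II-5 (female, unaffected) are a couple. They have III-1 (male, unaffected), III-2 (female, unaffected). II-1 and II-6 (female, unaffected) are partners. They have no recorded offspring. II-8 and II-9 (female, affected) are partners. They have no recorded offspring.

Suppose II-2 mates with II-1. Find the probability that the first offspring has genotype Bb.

4/9

I-1 is unaffected so carries B and passed b to II-3 (bb), so I-1 is Bb.
I-2 is unaffected so carries B and passed b to II-3 (bb), so I-2 is Bb.
II-2 is an unaffected offspring of I-1 (Bb) × I-2 (Bb), whose cross gives 1/4 BB : 1/2 Bb : 1/4 bb; conditioning on being unaffected, II-2 is BB with probability 1/3, Bb with probability 2/3.
II-1 is an unaffected offspring of I-1 (Bb) × I-2 (Bb), whose cross gives 1/4 BB : 1/2 Bb : 1/4 bb; conditioning on being unaffected, II-1 is BB with probability 1/3, Bb with probability 2/3.
Summing over parental genotype combinations, P(offspring has genotype Bb) = 2/9·1/2 + 2/9·1/2 + 4/9·1/2 = 4/9.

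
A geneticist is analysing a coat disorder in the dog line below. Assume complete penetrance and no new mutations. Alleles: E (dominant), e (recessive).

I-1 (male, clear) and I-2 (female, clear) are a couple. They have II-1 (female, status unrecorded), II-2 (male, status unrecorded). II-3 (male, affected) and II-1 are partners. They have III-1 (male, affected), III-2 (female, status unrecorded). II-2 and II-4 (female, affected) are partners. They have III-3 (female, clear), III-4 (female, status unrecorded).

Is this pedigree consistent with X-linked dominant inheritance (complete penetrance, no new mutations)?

No assignment of genotypes under X-linked dominant satisfies every parent–offspring relationship, so the pedigree is inconsistent.

No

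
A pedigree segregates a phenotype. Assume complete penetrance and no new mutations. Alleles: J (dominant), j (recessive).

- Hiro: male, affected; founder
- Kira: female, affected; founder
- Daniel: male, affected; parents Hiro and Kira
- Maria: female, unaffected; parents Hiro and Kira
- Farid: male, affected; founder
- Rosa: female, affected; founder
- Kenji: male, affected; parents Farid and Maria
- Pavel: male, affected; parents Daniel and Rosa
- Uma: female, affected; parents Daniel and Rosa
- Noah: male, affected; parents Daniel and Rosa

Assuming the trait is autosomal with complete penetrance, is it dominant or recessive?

Hiro and Kira are both affected yet have an unaffected child Maria. Under a recessive model two affected parents are homozygous and every child would be affected, so the trait cannot be recessive.

dominant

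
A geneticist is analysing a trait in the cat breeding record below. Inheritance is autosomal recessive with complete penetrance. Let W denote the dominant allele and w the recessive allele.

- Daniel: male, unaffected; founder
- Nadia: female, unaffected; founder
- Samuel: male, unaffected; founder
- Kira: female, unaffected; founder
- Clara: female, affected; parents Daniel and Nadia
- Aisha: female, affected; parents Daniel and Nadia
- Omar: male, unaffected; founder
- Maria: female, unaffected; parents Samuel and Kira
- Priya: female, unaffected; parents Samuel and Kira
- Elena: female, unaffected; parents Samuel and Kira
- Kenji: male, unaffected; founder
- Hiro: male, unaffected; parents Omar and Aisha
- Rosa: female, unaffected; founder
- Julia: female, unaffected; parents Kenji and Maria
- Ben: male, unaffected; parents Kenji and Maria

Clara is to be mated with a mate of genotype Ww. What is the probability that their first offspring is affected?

1/2

Clara is affected, so Clara is ww.
The cross gives 1/2 Ww : 1/2 ww, so P(offspring is affected) = 1/2.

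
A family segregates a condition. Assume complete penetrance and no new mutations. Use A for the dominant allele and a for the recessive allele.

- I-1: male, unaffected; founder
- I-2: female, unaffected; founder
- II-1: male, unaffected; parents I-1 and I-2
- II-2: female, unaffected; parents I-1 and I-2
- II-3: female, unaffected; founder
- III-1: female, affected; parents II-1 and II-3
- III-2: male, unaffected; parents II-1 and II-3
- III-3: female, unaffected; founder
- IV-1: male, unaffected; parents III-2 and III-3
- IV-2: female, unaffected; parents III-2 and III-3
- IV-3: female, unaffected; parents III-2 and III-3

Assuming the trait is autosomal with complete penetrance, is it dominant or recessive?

II-1 and II-3 are both unaffected yet have an affected child III-1. Under dominance, an affected child requires at least one affected parent, so the trait cannot be dominant.

recessive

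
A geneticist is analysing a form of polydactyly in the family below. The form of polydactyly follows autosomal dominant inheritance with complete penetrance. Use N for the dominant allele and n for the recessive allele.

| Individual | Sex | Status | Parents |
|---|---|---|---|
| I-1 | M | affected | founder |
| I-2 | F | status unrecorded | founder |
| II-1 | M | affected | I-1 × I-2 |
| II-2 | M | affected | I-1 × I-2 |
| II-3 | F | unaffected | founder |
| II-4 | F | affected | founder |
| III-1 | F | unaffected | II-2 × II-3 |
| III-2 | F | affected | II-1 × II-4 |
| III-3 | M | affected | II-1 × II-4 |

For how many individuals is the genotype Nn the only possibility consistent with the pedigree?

Obligate heterozygotes: II-2 is affected so carries N and passed n to III-1 (nn), so II-2 is Nn.
Every other individual is either homozygous by phenotype or has at least one consistent homozygous assignment, so the count is 1.

1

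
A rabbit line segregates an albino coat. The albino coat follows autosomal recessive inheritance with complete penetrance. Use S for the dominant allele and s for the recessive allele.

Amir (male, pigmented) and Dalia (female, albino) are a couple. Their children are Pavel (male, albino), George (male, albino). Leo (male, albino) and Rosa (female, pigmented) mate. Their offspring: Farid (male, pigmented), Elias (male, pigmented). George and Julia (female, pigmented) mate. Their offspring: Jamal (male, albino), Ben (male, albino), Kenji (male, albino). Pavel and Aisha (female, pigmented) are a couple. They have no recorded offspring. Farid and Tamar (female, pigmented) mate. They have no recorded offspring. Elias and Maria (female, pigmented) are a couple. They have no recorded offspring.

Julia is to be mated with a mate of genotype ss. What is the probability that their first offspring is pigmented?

Julia is pigmented so carries S and passed s to Jamal (ss), so Julia is Ss.
The cross gives 1/2 Ss : 1/2 ss, so P(offspring is pigmented) = 1/2.

1/2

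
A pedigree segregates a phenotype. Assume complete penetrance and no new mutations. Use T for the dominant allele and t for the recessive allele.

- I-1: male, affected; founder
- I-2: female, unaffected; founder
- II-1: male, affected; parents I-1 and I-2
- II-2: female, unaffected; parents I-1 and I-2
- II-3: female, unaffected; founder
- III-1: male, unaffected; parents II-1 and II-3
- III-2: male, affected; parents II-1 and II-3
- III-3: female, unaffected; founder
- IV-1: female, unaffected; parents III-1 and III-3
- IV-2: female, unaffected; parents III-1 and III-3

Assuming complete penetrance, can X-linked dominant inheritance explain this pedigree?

No

Under X-linked dominant, II-1 (affected, male) cannot arise from I-1 (affected) × I-2 (unaffected).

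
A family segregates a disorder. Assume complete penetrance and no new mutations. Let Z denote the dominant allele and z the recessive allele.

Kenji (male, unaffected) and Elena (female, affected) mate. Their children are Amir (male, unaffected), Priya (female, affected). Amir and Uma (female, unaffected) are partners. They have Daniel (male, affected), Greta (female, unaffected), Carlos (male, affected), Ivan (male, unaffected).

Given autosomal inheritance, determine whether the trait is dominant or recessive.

Amir and Uma are both unaffected yet have an affected child Daniel. Under dominance, an affected child requires at least one affected parent, so the trait cannot be dominant.

recessive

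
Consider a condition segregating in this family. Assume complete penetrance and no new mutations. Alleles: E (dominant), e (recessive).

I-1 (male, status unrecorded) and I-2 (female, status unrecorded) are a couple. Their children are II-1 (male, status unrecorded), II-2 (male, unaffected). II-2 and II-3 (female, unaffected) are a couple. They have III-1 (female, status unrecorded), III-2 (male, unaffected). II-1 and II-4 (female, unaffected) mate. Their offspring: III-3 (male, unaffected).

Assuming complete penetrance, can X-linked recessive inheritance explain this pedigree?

Yes

A consistent assignment under X-linked recessive exists: I-1 X^E Y, I-2 X^E X^E, II-1 X^E Y, II-2 X^E Y, II-3 X^E X^E, II-4 X^E X^E, III-1 X^E X^E, III-2 X^E Y, III-3 X^E Y.
In this assignment every recorded phenotype matches its genotype and every non-founder's genotype is obtainable from its parents' genotypes, so the pedigree is consistent.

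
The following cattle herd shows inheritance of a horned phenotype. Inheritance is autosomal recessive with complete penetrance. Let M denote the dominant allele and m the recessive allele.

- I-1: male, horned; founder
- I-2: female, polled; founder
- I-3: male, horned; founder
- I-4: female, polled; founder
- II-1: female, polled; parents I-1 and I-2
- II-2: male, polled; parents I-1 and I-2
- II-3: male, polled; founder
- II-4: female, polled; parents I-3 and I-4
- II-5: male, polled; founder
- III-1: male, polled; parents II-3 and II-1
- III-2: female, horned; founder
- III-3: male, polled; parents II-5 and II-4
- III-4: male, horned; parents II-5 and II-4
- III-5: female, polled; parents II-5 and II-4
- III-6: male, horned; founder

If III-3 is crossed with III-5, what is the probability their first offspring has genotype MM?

4/9

II-5 is polled so carries M and passed m to III-4 (mm), so II-5 is Mm.
II-4 is polled so carries M and received m from I-3 (mm), so II-4 is Mm.
III-3 is a polled offspring of II-5 (Mm) × II-4 (Mm), whose cross gives 1/4 MM : 1/2 Mm : 1/4 mm; conditioning on being polled, III-3 is MM with probability 1/3, Mm with probability 2/3.
III-5 is a polled offspring of II-5 (Mm) × II-4 (Mm), whose cross gives 1/4 MM : 1/2 Mm : 1/4 mm; conditioning on being polled, III-5 is MM with probability 1/3, Mm with probability 2/3.
Summing over parental genotype combinations, P(offspring has genotype MM) = 1/9·1 + 2/9·1/2 + 2/9·1/2 + 4/9·1/4 = 4/9.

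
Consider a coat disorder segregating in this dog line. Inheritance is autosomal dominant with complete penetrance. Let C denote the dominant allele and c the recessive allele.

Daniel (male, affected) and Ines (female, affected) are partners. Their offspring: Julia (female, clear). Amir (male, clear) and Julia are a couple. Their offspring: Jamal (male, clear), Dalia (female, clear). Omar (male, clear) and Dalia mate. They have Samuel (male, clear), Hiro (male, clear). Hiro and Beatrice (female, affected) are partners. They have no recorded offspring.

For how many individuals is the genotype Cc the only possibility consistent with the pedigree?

Obligate heterozygotes: Daniel is affected so carries C and passed c to Julia (cc), so Daniel is Cc; Ines is affected so carries C and passed c to Julia (cc), so Ines is Cc.
Every other individual is either homozygous by phenotype or has at least one consistent homozygous assignment, so the count is 2.

2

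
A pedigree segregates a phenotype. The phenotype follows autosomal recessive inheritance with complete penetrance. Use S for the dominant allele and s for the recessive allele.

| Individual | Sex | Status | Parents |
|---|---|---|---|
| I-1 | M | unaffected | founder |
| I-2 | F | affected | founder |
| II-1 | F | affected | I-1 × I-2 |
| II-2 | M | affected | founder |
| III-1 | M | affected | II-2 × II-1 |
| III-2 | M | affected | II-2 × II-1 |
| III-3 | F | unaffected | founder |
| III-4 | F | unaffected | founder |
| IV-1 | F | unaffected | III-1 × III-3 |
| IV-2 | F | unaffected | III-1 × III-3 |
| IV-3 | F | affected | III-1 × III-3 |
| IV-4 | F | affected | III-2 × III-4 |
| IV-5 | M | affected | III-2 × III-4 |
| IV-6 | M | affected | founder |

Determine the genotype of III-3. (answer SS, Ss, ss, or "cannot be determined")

From phenotype alone, III-3 is SS or Ss.
III-3 is unaffected so carries S and passed s to IV-3 (ss), so III-3 is Ss.

Ss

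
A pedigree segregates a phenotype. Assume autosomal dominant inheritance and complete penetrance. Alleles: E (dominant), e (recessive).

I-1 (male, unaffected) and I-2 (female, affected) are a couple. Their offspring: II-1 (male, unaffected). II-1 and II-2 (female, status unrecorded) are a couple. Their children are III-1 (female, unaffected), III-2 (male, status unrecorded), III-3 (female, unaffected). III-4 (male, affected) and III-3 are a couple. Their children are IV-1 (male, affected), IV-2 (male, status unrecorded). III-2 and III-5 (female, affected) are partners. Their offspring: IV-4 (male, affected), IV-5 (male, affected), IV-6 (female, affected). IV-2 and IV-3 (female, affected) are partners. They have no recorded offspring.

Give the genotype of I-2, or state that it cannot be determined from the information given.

Ee

From phenotype alone, I-2 is EE or Ee.
I-2 is affected so carries E and passed e to II-1 (ee), so I-2 is Ee.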